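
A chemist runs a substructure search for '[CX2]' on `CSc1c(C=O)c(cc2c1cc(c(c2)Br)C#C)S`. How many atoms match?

2

Check the 18 heavy atoms by environment: 10× c (aromatic, X3) → no; 2× S (X2) → no; 1× C (X4) → no; 1× C (X3) → no; 1× O (X1) → no; 2× C (X2) → match; 1× Br (X1) → no.
That gives 2 matching atoms.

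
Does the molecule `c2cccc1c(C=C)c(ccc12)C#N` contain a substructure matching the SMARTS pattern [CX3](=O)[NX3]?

The pattern [CX3](=O)[NX3] describes a carbonyl carbon bonded to a trivalent nitrogen — an amide.
The closest candidate here is a nitrile (-C#N), but the nitrile N is NX1 (triple-bonded), not NX3. No other fragment satisfies the full query, so there is no match.

No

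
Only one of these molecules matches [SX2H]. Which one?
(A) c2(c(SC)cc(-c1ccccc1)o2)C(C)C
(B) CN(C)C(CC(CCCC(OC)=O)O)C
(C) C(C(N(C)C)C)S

[SX2H] describes an aliphatic sulfur with two connections, one being H (a thiol).
(A) has a methylthio ether (-SCH3) but the sulfur has H0 (bonded to two carbons), not H1.
(B) has a hydroxyl group (-OH) but it is an -OH, not an -SH.
(C) contains a thiol (-SH), which satisfies every atom and bond constraint.
So the answer is (C).

C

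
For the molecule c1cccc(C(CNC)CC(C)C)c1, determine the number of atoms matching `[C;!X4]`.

0

The query [C;!X4] means: aliphatic carbon that does not have four total connections.
Check the 14 heavy atoms by environment: 7× C (X4) → no; 1× N (X3) → no; 6× c (aromatic, X3) → no.
No environment satisfies the query, so 0 matching atoms.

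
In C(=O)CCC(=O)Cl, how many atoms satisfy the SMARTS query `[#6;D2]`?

The query [#6;D2] means: any carbon bonded to exactly two heavy atoms.
Check the 7 heavy atoms by environment: 3× C (D2) → match; 1× C (D3) → no; 2× O (D1) → no; 1× Cl (D1) → no.
That gives 3 matching atoms.

3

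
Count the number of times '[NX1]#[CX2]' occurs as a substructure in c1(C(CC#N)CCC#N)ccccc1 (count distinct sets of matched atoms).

2

[NX1]#[CX2] is the SMARTS for a nitrile: a nitrogen triple-bonded to a two-connected carbon.
The molecule carries 2 separate instances of a nitrile (-C#N) meeting every constraint; each maps to a distinct set of atoms, giving 2 matches.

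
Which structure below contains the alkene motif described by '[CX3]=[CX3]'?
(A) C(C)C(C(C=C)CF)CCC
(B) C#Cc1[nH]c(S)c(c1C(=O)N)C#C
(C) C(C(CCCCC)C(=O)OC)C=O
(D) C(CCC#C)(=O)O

A

[CX3]=[CX3] describes a non-aromatic C=C double bond between two sp2 carbons (an alkene).
(A) contains a vinyl group (-CH=CH2), which satisfies every atom and bond constraint.
(B) has an ethynyl group (-C#CH) but the C-C bond is a triple bond, not a double bond.
(C) has an ethyl group (-CH2CH3) but its C-C bond is a single bond between CX4 carbons, not CX3=CX3.
(D) has an ethynyl group (-C#CH) but the C-C bond is a triple bond, not a double bond.
So the answer is (A).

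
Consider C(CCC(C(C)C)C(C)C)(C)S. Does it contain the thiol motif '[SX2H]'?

Yes

The pattern [SX2H] describes an aliphatic sulfur with two connections, one being H — a thiol.
The molecule carries a thiol (-SH), whose atoms satisfy every constraint of the query, so the pattern matches.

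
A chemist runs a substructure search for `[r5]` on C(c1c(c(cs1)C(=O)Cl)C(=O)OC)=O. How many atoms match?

5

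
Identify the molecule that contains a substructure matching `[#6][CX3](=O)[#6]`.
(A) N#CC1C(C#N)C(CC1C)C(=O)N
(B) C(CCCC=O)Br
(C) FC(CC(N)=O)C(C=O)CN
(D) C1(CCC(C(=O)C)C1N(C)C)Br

[#6][CX3](=O)[#6] describes a carbonyl carbon (no H) flanked by two carbons (a ketone).
(A) has a primary amide (-C(=O)NH2) but one neighbour of the carbonyl carbon is N, not C.
(B) has an aldehyde (-CHO) but the carbonyl carbon has H1, so it is not flanked by two carbons.
(C) has a primary amide (-C(=O)NH2) but one neighbour of the carbonyl carbon is N, not C.
(D) contains an acetyl/ketone group (-C(=O)CH3), which satisfies every atom and bond constraint.
So the answer is (D).

D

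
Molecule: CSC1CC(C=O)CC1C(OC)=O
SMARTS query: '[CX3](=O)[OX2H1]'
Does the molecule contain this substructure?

No

The pattern [CX3](=O)[OX2H1] describes an sp2 carbon double-bonded to O and single-bonded to an -OH oxygen — a carboxylic acid.
The closest candidate here is an aldehyde (-CHO), but there is no singly-bonded oxygen on the carbonyl carbon. No other fragment satisfies the full query, so there is no match.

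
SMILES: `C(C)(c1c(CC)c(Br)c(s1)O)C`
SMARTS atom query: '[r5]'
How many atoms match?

5

The query [r5] means: r5 matches atoms in a five-membered ring.
Check the 12 heavy atoms by environment: 1× s (aromatic, in 5-ring) → match; 4× c (aromatic, in 5-ring) → match; 5× C (acyclic) → no; 1× Br (acyclic) → no; 1× O (acyclic) → no.
Summing the matching environments: 1 + 4 = 5 matching atoms.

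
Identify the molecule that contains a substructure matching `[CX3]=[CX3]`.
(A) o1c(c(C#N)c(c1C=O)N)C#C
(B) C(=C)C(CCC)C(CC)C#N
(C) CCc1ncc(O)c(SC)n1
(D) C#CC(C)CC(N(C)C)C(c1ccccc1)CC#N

B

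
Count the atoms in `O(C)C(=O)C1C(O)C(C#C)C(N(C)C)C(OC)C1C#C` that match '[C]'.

15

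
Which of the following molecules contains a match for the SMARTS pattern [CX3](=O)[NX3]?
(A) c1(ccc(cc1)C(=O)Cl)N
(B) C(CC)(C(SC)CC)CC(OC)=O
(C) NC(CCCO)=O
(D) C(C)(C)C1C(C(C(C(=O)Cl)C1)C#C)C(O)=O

C

[CX3](=O)[NX3] describes a carbonyl carbon bonded to a trivalent nitrogen (an amide).
(A) has a primary amino group (-NH2) but the -NH2 is not attached to a carbonyl carbon.
(B) has a methyl-ester group (-C(=O)OCH3) but the carbonyl is bonded to O, not to an NX3 nitrogen.
(C) contains a primary amide (-C(=O)NH2), which satisfies every atom and bond constraint.
(D) has a carboxylic acid group (-C(=O)OH) but the carbonyl is bonded to O, not to an NX3 nitrogen.
So the answer is (C).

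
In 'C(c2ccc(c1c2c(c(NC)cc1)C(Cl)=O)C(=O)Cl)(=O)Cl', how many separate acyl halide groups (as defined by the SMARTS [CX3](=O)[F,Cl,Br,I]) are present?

[CX3](=O)[F,Cl,Br,I] is the SMARTS for an acyl halide: a carbonyl carbon bonded to a halogen.
The molecule carries 3 separate instances of an acyl chloride (-C(=O)Cl) meeting every constraint; each maps to a distinct set of atoms, giving 3 matches.

3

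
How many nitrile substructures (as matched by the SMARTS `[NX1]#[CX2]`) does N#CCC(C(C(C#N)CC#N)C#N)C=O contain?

4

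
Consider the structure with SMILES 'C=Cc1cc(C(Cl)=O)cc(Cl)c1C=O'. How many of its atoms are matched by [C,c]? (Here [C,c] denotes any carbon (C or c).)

The query [C,c] means: comma = OR; matches aliphatic or aromatic carbon — same as #6.
Check the 14 heavy atoms by environment: 6× c (aromatic) → match; 4× C → match; 2× O → no; 2× Cl → no.
Summing the matching environments: 6 + 4 = 10 matching atoms.

10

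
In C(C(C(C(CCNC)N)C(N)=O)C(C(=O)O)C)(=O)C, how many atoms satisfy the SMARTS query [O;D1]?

4

The query [O;D1] means: aliphatic oxygen bonded to exactly one heavy atom.
Check the 19 heavy atoms by environment: 3× C (D1) → no; 7× C (D3) → no; 2× C (D2) → no; 2× N (D1) → no; 4× O (D1) → match; 1× N (D2) → no.
That gives 4 matching atoms.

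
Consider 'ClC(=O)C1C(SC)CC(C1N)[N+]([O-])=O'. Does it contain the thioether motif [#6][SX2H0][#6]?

Yes

The pattern [#6][SX2H0][#6] describes an aliphatic sulfur bridging two carbons with no H on the sulfur — a thioether.
The molecule carries a methylthio ether (-SCH3), whose atoms satisfy every constraint of the query, so the pattern matches.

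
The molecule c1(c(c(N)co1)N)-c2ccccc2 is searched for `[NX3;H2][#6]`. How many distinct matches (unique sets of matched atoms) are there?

[NX3;H2][#6] is the SMARTS for a primary amine: a trivalent nitrogen with two H attached to carbon.
The molecule carries 2 separate instances of a primary amino group (-NH2) meeting every constraint; each maps to a distinct set of atoms, giving 2 matches.

2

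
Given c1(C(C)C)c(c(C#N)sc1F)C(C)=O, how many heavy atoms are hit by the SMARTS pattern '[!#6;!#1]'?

The query [!#6;!#1] means: not carbon and not hydrogen — any heteroatom.
Check the 14 heavy atoms by environment: 1× s (aromatic) → match; 4× c (aromatic) → no; 6× C → no; 1× N → match; 1× F → match; 1× O → match.
Summing the matching environments: 1 + 1 + 1 + 1 = 4 matching atoms.

4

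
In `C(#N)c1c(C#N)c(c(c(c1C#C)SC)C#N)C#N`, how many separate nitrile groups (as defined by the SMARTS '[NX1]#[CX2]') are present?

4

[NX1]#[CX2] is the SMARTS for a nitrile: a nitrogen triple-bonded to a two-connected carbon.
The molecule carries 4 separate instances of a nitrile (-C#N) meeting every constraint; each maps to a distinct set of atoms, giving 4 matches.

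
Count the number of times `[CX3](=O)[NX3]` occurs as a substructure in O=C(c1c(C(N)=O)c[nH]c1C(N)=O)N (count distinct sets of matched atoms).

3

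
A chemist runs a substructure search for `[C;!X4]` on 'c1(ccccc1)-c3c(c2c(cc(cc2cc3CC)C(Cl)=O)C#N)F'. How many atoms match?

Check the 24 heavy atoms by environment: 16× c (aromatic, X3) → no; 1× C (X3) → match; 1× O (X1) → no; 1× Cl (X1) → no; 1× C (X2) → match; 1× N (X1) → no; 2× C (X4) → no; 1× F (X1) → no.
Summing the matching environments: 1 + 1 = 2 matching atoms.

2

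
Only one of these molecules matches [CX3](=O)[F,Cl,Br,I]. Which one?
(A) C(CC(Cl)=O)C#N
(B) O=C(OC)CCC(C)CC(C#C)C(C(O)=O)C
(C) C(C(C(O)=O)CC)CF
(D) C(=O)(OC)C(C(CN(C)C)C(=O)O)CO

A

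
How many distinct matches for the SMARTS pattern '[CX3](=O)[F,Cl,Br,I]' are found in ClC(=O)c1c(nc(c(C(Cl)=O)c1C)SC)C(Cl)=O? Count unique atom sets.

3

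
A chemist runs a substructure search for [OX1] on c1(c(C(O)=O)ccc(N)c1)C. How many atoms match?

1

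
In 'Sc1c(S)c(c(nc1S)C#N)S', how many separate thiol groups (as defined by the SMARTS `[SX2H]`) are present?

[SX2H] is the SMARTS for a thiol: an aliphatic sulfur with two connections, one being H.
The molecule carries 4 separate instances of a thiol (-SH) meeting every constraint; each maps to a distinct set of atoms, giving 4 matches.

4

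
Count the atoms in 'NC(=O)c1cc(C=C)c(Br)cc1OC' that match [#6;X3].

9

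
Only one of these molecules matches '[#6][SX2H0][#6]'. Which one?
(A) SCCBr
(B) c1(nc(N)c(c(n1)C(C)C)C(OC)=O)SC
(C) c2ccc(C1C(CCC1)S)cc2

[#6][SX2H0][#6] describes an aliphatic sulfur bridging two carbons with no H on the sulfur (a thioether).
(A) has a thiol (-SH) but the sulfur has H1, not H0 bridging two carbons.
(B) contains a methylthio ether (-SCH3), which satisfies every atom and bond constraint.
(C) has a thiol (-SH) but the sulfur has H1, not H0 bridging two carbons.
So the answer is (B).

B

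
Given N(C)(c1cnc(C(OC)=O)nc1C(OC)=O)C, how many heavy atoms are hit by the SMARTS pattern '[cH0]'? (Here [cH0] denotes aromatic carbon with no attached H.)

3

The query [cH0] means: aromatic carbon with no attached hydrogen (substituted or ring-fusion).
Check the 17 heavy atoms by environment: 2× n (aromatic, H0) → no; 3× c (aromatic, H0) → match; 1× c (aromatic, H1) → no; 2× C (H0) → no; 4× O (H0) → no; 4× C (H3) → no; 1× N (H0) → no.
That gives 3 matching atoms.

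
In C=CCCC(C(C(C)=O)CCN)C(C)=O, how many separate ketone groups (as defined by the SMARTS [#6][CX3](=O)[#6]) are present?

[#6][CX3](=O)[#6] is the SMARTS for a ketone: a carbonyl carbon (no H) flanked by two carbons.
The molecule carries 2 separate instances of an acetyl/ketone group (-C(=O)CH3) meeting every constraint; each maps to a distinct set of atoms, giving 2 matches.

2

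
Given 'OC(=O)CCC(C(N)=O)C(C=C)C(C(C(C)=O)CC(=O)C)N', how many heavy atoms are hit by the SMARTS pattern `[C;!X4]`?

6

The query [C;!X4] means: aliphatic carbon that does not have four total connections.
Check the 22 heavy atoms by environment: 9× C (X4) → no; 6× C (X3) → match; 4× O (X1) → no; 1× O (X2) → no; 2× N (X3) → no.
That gives 6 matching atoms.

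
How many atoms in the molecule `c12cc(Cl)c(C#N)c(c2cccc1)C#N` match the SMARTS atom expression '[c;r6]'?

10

Check the 15 heavy atoms by environment: 10× c (aromatic, in 6-ring) → match; 2× C (acyclic) → no; 2× N (acyclic) → no; 1× Cl (acyclic) → no.
That gives 10 matching atoms.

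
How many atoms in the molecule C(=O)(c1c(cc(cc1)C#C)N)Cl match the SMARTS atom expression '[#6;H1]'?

4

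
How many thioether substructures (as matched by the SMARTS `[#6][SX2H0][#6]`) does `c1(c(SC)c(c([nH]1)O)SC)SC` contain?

3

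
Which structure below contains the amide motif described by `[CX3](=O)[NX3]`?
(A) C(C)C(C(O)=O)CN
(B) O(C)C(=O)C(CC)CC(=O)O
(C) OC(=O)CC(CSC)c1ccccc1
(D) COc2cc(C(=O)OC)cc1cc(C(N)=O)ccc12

D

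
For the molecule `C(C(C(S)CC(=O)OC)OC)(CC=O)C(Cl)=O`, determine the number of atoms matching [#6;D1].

The query [#6;D1] means: carbon bonded to exactly one heavy atom.
Check the 17 heavy atoms by environment: 3× C (D2) → no; 5× C (D3) → no; 1× S (D1) → no; 3× O (D1) → no; 2× O (D2) → no; 2× C (D1) → match; 1× Cl (D1) → no.
That gives 2 matching atoms.

2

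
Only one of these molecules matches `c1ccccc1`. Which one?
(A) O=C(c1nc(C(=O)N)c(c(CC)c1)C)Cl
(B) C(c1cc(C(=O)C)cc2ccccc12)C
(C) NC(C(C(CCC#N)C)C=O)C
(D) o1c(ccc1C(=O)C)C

B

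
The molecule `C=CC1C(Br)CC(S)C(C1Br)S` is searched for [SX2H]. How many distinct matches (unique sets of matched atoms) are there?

2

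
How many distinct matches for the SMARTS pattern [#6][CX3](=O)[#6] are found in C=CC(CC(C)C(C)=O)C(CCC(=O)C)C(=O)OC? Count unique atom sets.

[#6][CX3](=O)[#6] is the SMARTS for a ketone: a carbonyl carbon (no H) flanked by two carbons.
The molecule carries 2 separate instances of an acetyl/ketone group (-C(=O)CH3) meeting every constraint; each maps to a distinct set of atoms, giving 2 matches.

2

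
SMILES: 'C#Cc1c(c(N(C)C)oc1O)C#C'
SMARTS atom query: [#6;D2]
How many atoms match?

2

The query [#6;D2] means: any carbon bonded to exactly two heavy atoms.
Check the 13 heavy atoms by environment: 1× o (aromatic, D2) → no; 4× c (aromatic, D3) → no; 1× N (D3) → no; 4× C (D1) → no; 2× C (D2) → match; 1× O (D1) → no.
That gives 2 matching atoms.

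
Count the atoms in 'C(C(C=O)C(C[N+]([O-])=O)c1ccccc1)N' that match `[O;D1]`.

Check the 16 heavy atoms by environment: 3× C (D2) → no; 2× C (D3) → no; 1× c (aromatic, D3) → no; 5× c (aromatic, D2) → no; 1× N (D1) → no; 2× O (D1) → match; 1× N (charge +1, D3) → no; 1× O (charge -1, D1) → match.
Summing the matching environments: 2 + 1 = 3 matching atoms.

3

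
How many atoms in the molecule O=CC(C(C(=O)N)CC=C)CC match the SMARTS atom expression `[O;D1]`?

The query [O;D1] means: aliphatic oxygen bonded to exactly one heavy atom.
Check the 12 heavy atoms by environment: 2× C (D1) → no; 4× C (D2) → no; 3× C (D3) → no; 2× O (D1) → match; 1× N (D1) → no.
That gives 2 matching atoms.

2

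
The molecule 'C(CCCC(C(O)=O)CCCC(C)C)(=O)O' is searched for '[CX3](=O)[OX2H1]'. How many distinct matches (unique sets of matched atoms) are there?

[CX3](=O)[OX2H1] is the SMARTS for a carboxylic acid: an sp2 carbon double-bonded to O and single-bonded to an -OH oxygen.
The molecule carries 2 separate instances of a carboxylic acid group (-C(=O)OH) meeting every constraint; each maps to a distinct set of atoms, giving 2 matches.

2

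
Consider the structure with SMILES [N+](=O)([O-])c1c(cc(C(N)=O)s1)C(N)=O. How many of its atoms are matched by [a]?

Check the 14 heavy atoms by environment: 1× s (aromatic) → match; 4× c (aromatic) → match; 1× N (charge +1) → no; 1× O (charge -1) → no; 3× O → no; 2× C → no; 2× N → no.
Summing the matching environments: 1 + 4 = 5 matching atoms.

5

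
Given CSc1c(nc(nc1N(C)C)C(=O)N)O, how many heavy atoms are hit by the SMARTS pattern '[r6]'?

6

The query [r6] means: r6 matches atoms in a six-membered ring.
Check the 15 heavy atoms by environment: 2× n (aromatic, in 6-ring) → match; 4× c (aromatic, in 6-ring) → match; 4× C (acyclic) → no; 2× O (acyclic) → no; 2× N (acyclic) → no; 1× S (acyclic) → no.
Summing the matching environments: 2 + 4 = 6 matching atoms.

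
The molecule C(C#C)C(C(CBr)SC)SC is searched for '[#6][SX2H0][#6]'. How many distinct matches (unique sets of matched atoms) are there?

2

[#6][SX2H0][#6] is the SMARTS for a thioether: an aliphatic sulfur bridging two carbons with no H on the sulfur.
The molecule carries 2 separate instances of a methylthio ether (-SCH3) meeting every constraint; each maps to a distinct set of atoms, giving 2 matches.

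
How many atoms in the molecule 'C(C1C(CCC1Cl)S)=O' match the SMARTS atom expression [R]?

The query [R] means: R matches any atom that is part of a ring.
Check the 9 heavy atoms by environment: 5× C (in 5-ring) → match; 1× Cl (acyclic) → no; 1× S (acyclic) → no; 1× C (acyclic) → no; 1× O (acyclic) → no.
That gives 5 matching atoms.

5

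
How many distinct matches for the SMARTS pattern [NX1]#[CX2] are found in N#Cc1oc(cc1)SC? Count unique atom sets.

[NX1]#[CX2] is the SMARTS for a nitrile: a nitrogen triple-bonded to a two-connected carbon.
Exactly one fragment in the molecule meets all constraints, giving 1 match.

1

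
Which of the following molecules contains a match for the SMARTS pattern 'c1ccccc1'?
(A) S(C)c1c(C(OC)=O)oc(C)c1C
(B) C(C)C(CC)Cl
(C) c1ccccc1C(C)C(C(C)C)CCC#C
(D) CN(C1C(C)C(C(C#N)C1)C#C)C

C

c1ccccc1 describes six aromatic carbons in a ring (a benzene ring).
(A) has a methyl group (-CH3) but no six-membered all-carbon aromatic ring is present.
(B) has a methyl group (-CH3) but no six-membered all-carbon aromatic ring is present.
(C) contains a phenyl ring, which satisfies every atom and bond constraint.
(D) has a methyl group (-CH3) but no six-membered all-carbon aromatic ring is present.
So the answer is (C).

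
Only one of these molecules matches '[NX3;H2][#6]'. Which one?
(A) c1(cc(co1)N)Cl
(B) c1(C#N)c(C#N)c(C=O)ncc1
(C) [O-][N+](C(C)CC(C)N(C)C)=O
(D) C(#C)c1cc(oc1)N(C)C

A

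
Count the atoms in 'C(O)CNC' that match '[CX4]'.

3

The query [CX4] means: C with X4: aliphatic carbon with exactly 4 total connections (bonds + H).
Check the 5 heavy atoms by environment: 3× C (X4) → match; 1× N (X3) → no; 1× O (X2) → no.
That gives 3 matching atoms.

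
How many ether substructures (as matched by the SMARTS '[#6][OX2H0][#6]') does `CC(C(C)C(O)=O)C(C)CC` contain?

[#6][OX2H0][#6] is the SMARTS for an ether: an aliphatic oxygen bridging two carbons with no H on the oxygen.
The molecule has a carboxylic acid group (-C(=O)OH), but the -OH oxygen has H1; the =O is OX1, not OX2; nothing else fits, so there are 0 matches.

0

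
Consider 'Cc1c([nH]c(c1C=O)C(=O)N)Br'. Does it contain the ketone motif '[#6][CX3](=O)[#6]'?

No

The pattern [#6][CX3](=O)[#6] describes a carbonyl carbon (no H) flanked by two carbons — a ketone.
The closest candidate here is an aldehyde (-CHO), but the carbonyl carbon has H1, so it is not flanked by two carbons. No other fragment satisfies the full query, so there is no match.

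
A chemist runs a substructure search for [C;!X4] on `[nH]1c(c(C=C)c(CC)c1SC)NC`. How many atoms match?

2

The query [C;!X4] means: aliphatic carbon that does not have four total connections.
Check the 13 heavy atoms by environment: 1× n (aromatic, X3) → no; 4× c (aromatic, X3) → no; 1× S (X2) → no; 4× C (X4) → no; 2× C (X3) → match; 1× N (X3) → no.
That gives 2 matching atoms.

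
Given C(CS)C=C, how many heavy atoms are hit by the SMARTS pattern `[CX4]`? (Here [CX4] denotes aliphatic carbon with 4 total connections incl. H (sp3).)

2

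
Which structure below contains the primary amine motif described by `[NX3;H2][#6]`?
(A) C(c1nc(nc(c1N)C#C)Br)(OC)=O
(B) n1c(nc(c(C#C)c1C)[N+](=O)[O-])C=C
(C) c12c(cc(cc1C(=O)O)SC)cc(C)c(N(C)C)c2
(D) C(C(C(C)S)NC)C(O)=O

[NX3;H2][#6] describes a trivalent nitrogen with two H attached to carbon (a primary amine).
(A) contains a primary amino group (-NH2), which satisfies every atom and bond constraint.
(B) has a nitro group (-[N+](=O)[O-]) but the nitrogen is [N+] with no H, not NX3H2.
(C) has a dimethylamino group (-N(CH3)2) but the nitrogen has H0, not H2.
(D) has an N-methylamino group (-NHCH3) but the nitrogen bears two carbons and only one H (H1), not H2.
So the answer is (A).

A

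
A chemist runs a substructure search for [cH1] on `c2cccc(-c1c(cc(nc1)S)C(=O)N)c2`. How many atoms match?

Check the 16 heavy atoms by environment: 1× n (aromatic, H0) → no; 4× c (aromatic, H0) → no; 7× c (aromatic, H1) → match; 1× C (H0) → no; 1× O (H0) → no; 1× N (H2) → no; 1× S (H1) → no.
That gives 7 matching atoms.

7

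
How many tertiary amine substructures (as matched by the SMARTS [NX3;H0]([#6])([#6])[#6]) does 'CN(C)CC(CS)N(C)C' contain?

2

[NX3;H0]([#6])([#6])[#6] is the SMARTS for a tertiary amine: a trivalent nitrogen with no H, bonded to three carbons.
The molecule carries 2 separate instances of a dimethylamino group (-N(CH3)2) meeting every constraint; each maps to a distinct set of atoms, giving 2 matches.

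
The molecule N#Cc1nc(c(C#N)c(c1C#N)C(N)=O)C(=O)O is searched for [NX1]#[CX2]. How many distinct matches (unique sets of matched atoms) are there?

[NX1]#[CX2] is the SMARTS for a nitrile: a nitrogen triple-bonded to a two-connected carbon.
The molecule carries 3 separate instances of a nitrile (-C#N) meeting every constraint; each maps to a distinct set of atoms, giving 3 matches.

3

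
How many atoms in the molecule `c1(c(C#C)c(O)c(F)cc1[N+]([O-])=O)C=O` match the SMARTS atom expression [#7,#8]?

Check the 15 heavy atoms by environment: 6× c (aromatic) → no; 3× C → no; 3× O → match; 1× F → no; 1× N (charge +1) → match; 1× O (charge -1) → match.
Summing the matching environments: 3 + 1 + 1 = 5 matching atoms.

5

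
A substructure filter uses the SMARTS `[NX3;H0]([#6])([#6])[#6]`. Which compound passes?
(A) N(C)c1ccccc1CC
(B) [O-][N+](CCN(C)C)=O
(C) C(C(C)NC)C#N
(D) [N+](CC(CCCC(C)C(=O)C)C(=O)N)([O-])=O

B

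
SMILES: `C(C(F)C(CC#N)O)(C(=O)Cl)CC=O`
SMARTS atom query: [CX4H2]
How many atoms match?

2

The query [CX4H2] means: sp3 carbon (X4) with exactly two hydrogens.
Check the 14 heavy atoms by environment: 2× C (H2, X4) → match; 3× C (H1, X4) → no; 1× F (H0, X1) → no; 1× C (H0, X3) → no; 2× O (H0, X1) → no; 1× Cl (H0, X1) → no; 1× O (H1, X2) → no; 1× C (H1, X3) → no; 1× C (H0, X2) → no; 1× N (H0, X1) → no.
That gives 2 matching atoms.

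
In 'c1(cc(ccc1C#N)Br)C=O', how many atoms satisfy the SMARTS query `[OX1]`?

1

The query [OX1] means: aliphatic oxygen with one total connection — typically a carbonyl =O or an oxide.
Check the 11 heavy atoms by environment: 6× c (aromatic, X3) → no; 1× C (X2) → no; 1× N (X1) → no; 1× C (X3) → no; 1× O (X1) → match; 1× Br (X1) → no.
That gives 1 matching atom.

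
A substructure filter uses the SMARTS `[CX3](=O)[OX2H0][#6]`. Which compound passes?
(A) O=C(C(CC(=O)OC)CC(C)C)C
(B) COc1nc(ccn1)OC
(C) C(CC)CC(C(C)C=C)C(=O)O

A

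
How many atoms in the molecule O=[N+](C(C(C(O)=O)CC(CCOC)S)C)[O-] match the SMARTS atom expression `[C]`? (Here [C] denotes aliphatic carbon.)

The query [C] means: uppercase C matches aliphatic (non-aromatic) carbon only.
Check the 16 heavy atoms by environment: 9× C → match; 1× N (charge +1) → no; 1× O (charge -1) → no; 4× O → no; 1× S → no.
That gives 9 matching atoms.

9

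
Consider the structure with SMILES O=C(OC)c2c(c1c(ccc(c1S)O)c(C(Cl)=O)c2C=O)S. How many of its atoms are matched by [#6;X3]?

13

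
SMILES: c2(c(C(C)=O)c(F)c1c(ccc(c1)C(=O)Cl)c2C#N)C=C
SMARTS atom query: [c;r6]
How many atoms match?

Check the 21 heavy atoms by environment: 10× c (aromatic, in 6-ring) → match; 6× C (acyclic) → no; 2× O (acyclic) → no; 1× F (acyclic) → no; 1× Cl (acyclic) → no; 1× N (acyclic) → no.
That gives 10 matching atoms.

10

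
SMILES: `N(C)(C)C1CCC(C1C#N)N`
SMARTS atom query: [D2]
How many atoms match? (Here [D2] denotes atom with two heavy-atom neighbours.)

3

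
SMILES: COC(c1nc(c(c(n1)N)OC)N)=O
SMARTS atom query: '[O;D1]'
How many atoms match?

The query [O;D1] means: aliphatic oxygen bonded to exactly one heavy atom.
Check the 14 heavy atoms by environment: 2× n (aromatic, D2) → no; 4× c (aromatic, D3) → no; 1× C (D3) → no; 1× O (D1) → match; 2× O (D2) → no; 2× C (D1) → no; 2× N (D1) → no.
That gives 1 matching atom.

1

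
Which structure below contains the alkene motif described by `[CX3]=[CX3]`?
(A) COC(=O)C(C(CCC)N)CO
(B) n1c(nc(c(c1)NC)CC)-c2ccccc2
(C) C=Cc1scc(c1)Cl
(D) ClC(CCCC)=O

[CX3]=[CX3] describes a non-aromatic C=C double bond between two sp2 carbons (an alkene).
(A) has an ethyl group (-CH2CH3) but its C-C bond is a single bond between CX4 carbons, not CX3=CX3.
(B) has an ethyl group (-CH2CH3) but its C-C bond is a single bond between CX4 carbons, not CX3=CX3.
(C) contains a vinyl group (-CH=CH2), which satisfies every atom and bond constraint.
(D) has an ethyl group (-CH2CH3) but its C-C bond is a single bond between CX4 carbons, not CX3=CX3.
So the answer is (C).

C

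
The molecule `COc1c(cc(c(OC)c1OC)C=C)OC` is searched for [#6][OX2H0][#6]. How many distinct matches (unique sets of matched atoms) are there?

4

[#6][OX2H0][#6] is the SMARTS for an ether: an aliphatic oxygen bridging two carbons with no H on the oxygen.
The molecule carries 4 separate instances of a methoxy ether (-OCH3) meeting every constraint; each maps to a distinct set of atoms, giving 4 matches.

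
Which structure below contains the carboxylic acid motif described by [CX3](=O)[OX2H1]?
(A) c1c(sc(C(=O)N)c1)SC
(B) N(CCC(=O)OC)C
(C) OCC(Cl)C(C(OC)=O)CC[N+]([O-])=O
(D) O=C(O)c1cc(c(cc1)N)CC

[CX3](=O)[OX2H1] describes an sp2 carbon double-bonded to O and single-bonded to an -OH oxygen (a carboxylic acid).
(A) has a primary amide (-C(=O)NH2) but the carbonyl is bonded to N, not to an -OH oxygen.
(B) has a methyl-ester group (-C(=O)OCH3) but the singly-bonded O has no H (OX2H0, not OX2H1).
(C) has a methyl-ester group (-C(=O)OCH3) but the singly-bonded O has no H (OX2H0, not OX2H1).
(D) contains a carboxylic acid group (-C(=O)OH), which satisfies every atom and bond constraint.
So the answer is (D).

D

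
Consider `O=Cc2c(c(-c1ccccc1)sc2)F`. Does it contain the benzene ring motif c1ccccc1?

The pattern c1ccccc1 describes six aromatic carbons in a ring — a benzene ring.
The molecule carries a phenyl ring, whose atoms satisfy every constraint of the query, so the pattern matches.

Yes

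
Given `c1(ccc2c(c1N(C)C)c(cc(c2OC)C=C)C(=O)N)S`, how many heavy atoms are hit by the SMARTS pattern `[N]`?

2

The query [N] means: uppercase N matches aliphatic (non-aromatic) nitrogen only.
Check the 21 heavy atoms by environment: 10× c (aromatic) → no; 1× S → no; 2× O → no; 6× C → no; 2× N → match.
That gives 2 matching atoms.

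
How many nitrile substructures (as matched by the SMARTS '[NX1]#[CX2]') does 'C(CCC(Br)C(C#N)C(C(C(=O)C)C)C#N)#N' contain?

3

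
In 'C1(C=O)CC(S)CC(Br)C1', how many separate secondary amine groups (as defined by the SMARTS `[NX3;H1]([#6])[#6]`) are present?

0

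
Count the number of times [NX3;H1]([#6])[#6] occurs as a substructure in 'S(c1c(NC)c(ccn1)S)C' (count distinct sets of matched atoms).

1

[NX3;H1]([#6])[#6] is the SMARTS for a secondary amine: a trivalent nitrogen with one H, bonded to two carbons.
Exactly one fragment in the molecule meets all constraints, giving 1 match.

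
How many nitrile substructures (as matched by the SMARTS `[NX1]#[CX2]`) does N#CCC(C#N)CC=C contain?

[NX1]#[CX2] is the SMARTS for a nitrile: a nitrogen triple-bonded to a two-connected carbon.
The molecule carries 2 separate instances of a nitrile (-C#N) meeting every constraint; each maps to a distinct set of atoms, giving 2 matches.

2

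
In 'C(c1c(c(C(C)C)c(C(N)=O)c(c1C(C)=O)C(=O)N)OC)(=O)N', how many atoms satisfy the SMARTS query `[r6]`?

6

Check the 23 heavy atoms by environment: 6× c (aromatic, in 6-ring) → match; 9× C (acyclic) → no; 5× O (acyclic) → no; 3× N (acyclic) → no.
That gives 6 matching atoms.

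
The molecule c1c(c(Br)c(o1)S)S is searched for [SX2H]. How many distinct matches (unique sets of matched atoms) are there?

2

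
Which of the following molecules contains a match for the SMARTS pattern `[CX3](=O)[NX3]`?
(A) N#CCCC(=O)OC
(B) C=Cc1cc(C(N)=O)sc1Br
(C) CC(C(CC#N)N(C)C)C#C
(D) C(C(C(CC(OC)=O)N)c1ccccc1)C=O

B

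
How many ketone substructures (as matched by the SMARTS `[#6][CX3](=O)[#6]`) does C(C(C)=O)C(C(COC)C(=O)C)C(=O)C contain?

3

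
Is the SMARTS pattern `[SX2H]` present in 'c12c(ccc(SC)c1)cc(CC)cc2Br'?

The pattern [SX2H] describes an aliphatic sulfur with two connections, one being H — a thiol.
The closest candidate here is a methylthio ether (-SCH3), but the sulfur has H0 (bonded to two carbons), not H1. No other fragment satisfies the full query, so there is no match.

No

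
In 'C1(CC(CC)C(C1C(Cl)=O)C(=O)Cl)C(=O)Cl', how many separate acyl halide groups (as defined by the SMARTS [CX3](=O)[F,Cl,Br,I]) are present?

3

[CX3](=O)[F,Cl,Br,I] is the SMARTS for an acyl halide: a carbonyl carbon bonded to a halogen.
The molecule carries 3 separate instances of an acyl chloride (-C(=O)Cl) meeting every constraint; each maps to a distinct set of atoms, giving 3 matches.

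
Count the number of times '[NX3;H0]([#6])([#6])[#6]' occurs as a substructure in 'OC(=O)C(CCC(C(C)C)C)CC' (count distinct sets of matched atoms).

[NX3;H0]([#6])([#6])[#6] is the SMARTS for a tertiary amine: a trivalent nitrogen with no H, bonded to three carbons.
No fragment in the molecule satisfies every constraint, giving 0 matches.

0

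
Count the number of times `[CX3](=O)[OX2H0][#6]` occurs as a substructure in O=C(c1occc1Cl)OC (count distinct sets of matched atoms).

[CX3](=O)[OX2H0][#6] is the SMARTS for an ester: a carbonyl carbon bonded to an oxygen that is itself bonded to carbon (no H on that O).
Exactly one fragment in the molecule meets all constraints, giving 1 match.

1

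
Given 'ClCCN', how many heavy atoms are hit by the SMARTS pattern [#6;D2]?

Check the 4 heavy atoms by environment: 2× C (D2) → match; 1× Cl (D1) → no; 1× N (D1) → no.
That gives 2 matching atoms.

2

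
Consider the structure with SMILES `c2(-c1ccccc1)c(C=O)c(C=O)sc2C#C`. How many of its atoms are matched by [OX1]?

Check the 17 heavy atoms by environment: 1× s (aromatic, X2) → no; 10× c (aromatic, X3) → no; 2× C (X3) → no; 2× O (X1) → match; 2× C (X2) → no.
That gives 2 matching atoms.

2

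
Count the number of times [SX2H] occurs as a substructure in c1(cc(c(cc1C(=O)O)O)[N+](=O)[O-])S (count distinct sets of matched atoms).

[SX2H] is the SMARTS for a thiol: an aliphatic sulfur with two connections, one being H.
Exactly one fragment in the molecule meets all constraints, giving 1 match.

1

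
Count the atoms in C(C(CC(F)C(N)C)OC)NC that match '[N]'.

2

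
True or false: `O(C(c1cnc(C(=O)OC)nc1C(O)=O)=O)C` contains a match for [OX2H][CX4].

False

The pattern [OX2H][CX4] describes a hydroxyl oxygen bound to an sp3 (X4) carbon — an aliphatic alcohol.
The closest candidate here is a carboxylic acid group (-C(=O)OH), but the -OH is on a CX3 carbonyl carbon, not a CX4 carbon. No other fragment satisfies the full query, so there is no match.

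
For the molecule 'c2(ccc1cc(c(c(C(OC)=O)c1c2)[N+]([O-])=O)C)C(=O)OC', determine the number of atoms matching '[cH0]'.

6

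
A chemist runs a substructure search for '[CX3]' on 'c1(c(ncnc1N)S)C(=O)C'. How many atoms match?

The query [CX3] means: C with X3: aliphatic carbon with exactly 3 total connections.
Check the 11 heavy atoms by environment: 2× n (aromatic, X2) → no; 4× c (aromatic, X3) → no; 1× C (X3) → match; 1× O (X1) → no; 1× C (X4) → no; 1× N (X3) → no; 1× S (X2) → no.
That gives 1 matching atom.

1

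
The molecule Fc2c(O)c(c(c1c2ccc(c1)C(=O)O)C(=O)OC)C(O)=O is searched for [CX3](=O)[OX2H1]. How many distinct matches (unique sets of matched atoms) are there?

[CX3](=O)[OX2H1] is the SMARTS for a carboxylic acid: an sp2 carbon double-bonded to O and single-bonded to an -OH oxygen.
The molecule carries 2 separate instances of a carboxylic acid group (-C(=O)OH) meeting every constraint; each maps to a distinct set of atoms, giving 2 matches.

2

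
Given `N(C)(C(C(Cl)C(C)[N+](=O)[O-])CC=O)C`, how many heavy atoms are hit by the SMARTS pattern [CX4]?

Check the 14 heavy atoms by environment: 7× C (X4) → match; 1× N (X3) → no; 1× N (charge +1, X3) → no; 1× O (charge -1, X1) → no; 2× O (X1) → no; 1× C (X3) → no; 1× Cl (X1) → no.
That gives 7 matching atoms.

7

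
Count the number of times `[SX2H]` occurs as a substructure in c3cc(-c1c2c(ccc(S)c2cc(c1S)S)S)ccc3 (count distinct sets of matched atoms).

[SX2H] is the SMARTS for a thiol: an aliphatic sulfur with two connections, one being H.
The molecule carries 4 separate instances of a thiol (-SH) meeting every constraint; each maps to a distinct set of atoms, giving 4 matches.

4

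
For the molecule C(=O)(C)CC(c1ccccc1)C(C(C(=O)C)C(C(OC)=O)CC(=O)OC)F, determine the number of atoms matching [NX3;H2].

0

The query [NX3;H2] means: aliphatic N with 3 total connections, two of them H — an -NH2 nitrogen (amine or amide).
Check the 27 heavy atoms by environment: 2× C (H2, X4) → no; 4× C (H1, X4) → no; 4× C (H0, X3) → no; 4× O (H0, X1) → no; 4× C (H3, X4) → no; 1× F (H0, X1) → no; 2× O (H0, X2) → no; 1× c (aromatic, H0, X3) → no; 5× c (aromatic, H1, X3) → no.
No environment satisfies the query, so 0 matching atoms.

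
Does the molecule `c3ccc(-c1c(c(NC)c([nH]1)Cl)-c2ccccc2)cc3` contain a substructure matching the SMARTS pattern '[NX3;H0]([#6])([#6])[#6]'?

The pattern [NX3;H0]([#6])([#6])[#6] describes a trivalent nitrogen with no H, bonded to three carbons — a tertiary amine.
The closest candidate here is an N-methylamino group (-NHCH3), but the nitrogen still has one H (H1), not H0. No other fragment satisfies the full query, so there is no match.

No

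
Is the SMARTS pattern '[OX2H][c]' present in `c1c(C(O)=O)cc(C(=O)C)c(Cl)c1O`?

Yes

The pattern [OX2H][c] describes a hydroxyl oxygen attached to an aromatic carbon — a phenol.
The molecule carries a hydroxyl group (-OH), whose atoms satisfy every constraint of the query, so the pattern matches.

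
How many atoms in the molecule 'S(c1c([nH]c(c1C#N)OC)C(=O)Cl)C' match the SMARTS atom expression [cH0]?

4

Check the 14 heavy atoms by environment: 1× n (aromatic, H1) → no; 4× c (aromatic, H0) → match; 2× C (H0) → no; 2× O (H0) → no; 1× Cl (H0) → no; 2× C (H3) → no; 1× S (H0) → no; 1× N (H0) → no.
That gives 4 matching atoms.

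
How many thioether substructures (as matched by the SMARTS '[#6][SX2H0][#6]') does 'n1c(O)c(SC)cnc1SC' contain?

2

[#6][SX2H0][#6] is the SMARTS for a thioether: an aliphatic sulfur bridging two carbons with no H on the sulfur.
The molecule carries 2 separate instances of a methylthio ether (-SCH3) meeting every constraint; each maps to a distinct set of atoms, giving 2 matches.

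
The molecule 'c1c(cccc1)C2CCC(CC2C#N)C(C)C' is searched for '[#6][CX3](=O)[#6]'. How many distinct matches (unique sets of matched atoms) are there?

0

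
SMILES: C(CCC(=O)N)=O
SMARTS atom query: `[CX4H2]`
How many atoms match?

2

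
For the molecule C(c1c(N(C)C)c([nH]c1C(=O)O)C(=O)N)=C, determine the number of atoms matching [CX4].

Check the 16 heavy atoms by environment: 1× n (aromatic, X3) → no; 4× c (aromatic, X3) → no; 4× C (X3) → no; 2× O (X1) → no; 1× O (X2) → no; 2× N (X3) → no; 2× C (X4) → match.
That gives 2 matching atoms.

2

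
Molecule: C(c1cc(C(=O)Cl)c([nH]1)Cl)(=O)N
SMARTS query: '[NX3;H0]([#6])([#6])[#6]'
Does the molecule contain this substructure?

No

The pattern [NX3;H0]([#6])([#6])[#6] describes a trivalent nitrogen with no H, bonded to three carbons — a tertiary amine.
The closest candidate here is a primary amide (-C(=O)NH2), but the amide nitrogen has H2 and only one carbon neighbour. No other fragment satisfies the full query, so there is no match.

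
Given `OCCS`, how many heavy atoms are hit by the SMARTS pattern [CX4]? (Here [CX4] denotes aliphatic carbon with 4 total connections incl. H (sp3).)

2

The query [CX4] means: C with X4: aliphatic carbon with exactly 4 total connections (bonds + H).
Check the 4 heavy atoms by environment: 2× C (X4) → match; 1× O (X2) → no; 1× S (X2) → no.
That gives 2 matching atoms.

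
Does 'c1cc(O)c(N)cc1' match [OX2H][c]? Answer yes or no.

Yes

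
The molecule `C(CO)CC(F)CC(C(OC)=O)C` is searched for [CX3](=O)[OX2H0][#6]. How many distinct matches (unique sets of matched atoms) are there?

1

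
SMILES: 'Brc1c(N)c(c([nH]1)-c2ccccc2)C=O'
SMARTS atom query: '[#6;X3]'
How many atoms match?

The query [#6;X3] means: any carbon (aromatic or not) with three total connections.
Check the 15 heavy atoms by environment: 1× n (aromatic, X3) → no; 10× c (aromatic, X3) → match; 1× N (X3) → no; 1× C (X3) → match; 1× O (X1) → no; 1× Br (X1) → no.
Summing the matching environments: 10 + 1 = 11 matching atoms.

11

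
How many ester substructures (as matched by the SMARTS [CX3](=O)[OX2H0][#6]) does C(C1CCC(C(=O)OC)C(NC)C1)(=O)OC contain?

2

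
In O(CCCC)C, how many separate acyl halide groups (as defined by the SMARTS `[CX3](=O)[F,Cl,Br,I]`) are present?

[CX3](=O)[F,Cl,Br,I] is the SMARTS for an acyl halide: a carbonyl carbon bonded to a halogen.
No fragment in the molecule satisfies every constraint, giving 0 matches.

0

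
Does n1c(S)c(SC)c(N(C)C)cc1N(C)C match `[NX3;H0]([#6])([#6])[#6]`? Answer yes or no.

The pattern [NX3;H0]([#6])([#6])[#6] describes a trivalent nitrogen with no H, bonded to three carbons — a tertiary amine.
The molecule carries a dimethylamino group (-N(CH3)2), whose atoms satisfy every constraint of the query, so the pattern matches.

Yes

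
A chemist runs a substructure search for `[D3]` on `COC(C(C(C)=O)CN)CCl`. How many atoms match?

3

Check the 11 heavy atoms by environment: 2× C (D2) → no; 3× C (D3) → match; 1× O (D2) → no; 2× C (D1) → no; 1× O (D1) → no; 1× N (D1) → no; 1× Cl (D1) → no.
That gives 3 matching atoms.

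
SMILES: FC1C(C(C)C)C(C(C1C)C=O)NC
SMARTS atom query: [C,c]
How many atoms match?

11

Check the 14 heavy atoms by environment: 11× C → match; 1× F → no; 1× O → no; 1× N → no.
That gives 11 matching atoms.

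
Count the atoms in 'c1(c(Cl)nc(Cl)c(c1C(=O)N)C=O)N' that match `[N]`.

2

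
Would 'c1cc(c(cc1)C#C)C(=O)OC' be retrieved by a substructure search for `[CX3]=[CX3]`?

The pattern [CX3]=[CX3] describes a non-aromatic C=C double bond between two sp2 carbons — an alkene.
The closest candidate here is an ethynyl group (-C#CH), but the C-C bond is a triple bond, not a double bond. No other fragment satisfies the full query, so there is no match.

No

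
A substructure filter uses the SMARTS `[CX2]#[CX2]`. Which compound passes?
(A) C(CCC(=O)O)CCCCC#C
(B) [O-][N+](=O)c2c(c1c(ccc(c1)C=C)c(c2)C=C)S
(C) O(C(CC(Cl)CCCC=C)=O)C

[CX2]#[CX2] describes a carbon-carbon triple bond (an alkyne).
(A) contains an ethynyl group (-C#CH), which satisfies every atom and bond constraint.
(B) has a vinyl group (-CH=CH2) but the C=C is a double bond; both carbons are CX3, not CX2.
(C) has a vinyl group (-CH=CH2) but the C=C is a double bond; both carbons are CX3, not CX2.
So the answer is (A).

A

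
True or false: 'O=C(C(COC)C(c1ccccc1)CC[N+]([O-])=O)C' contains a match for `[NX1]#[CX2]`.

False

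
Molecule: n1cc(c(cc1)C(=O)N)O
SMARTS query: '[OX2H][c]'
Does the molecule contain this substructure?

The pattern [OX2H][c] describes a hydroxyl oxygen attached to an aromatic carbon — a phenol.
The molecule carries a hydroxyl group (-OH), whose atoms satisfy every constraint of the query, so the pattern matches.

Yes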